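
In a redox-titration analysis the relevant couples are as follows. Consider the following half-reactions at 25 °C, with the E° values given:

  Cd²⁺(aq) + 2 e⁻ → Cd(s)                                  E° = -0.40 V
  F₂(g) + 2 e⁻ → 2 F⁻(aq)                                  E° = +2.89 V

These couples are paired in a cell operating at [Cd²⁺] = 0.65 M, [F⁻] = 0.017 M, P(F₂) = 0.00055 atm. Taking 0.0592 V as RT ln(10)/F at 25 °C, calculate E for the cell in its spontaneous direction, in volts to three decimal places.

F₂/F⁻ is the cathode (higher E°), Cd²⁺/Cd the anode: E°cell = +2.89 − (-0.40) = +3.29 V, n = 2.
Overall: F₂(g) + Cd(s) → 2 F⁻(aq) + Cd²⁺(aq)
Q = [F⁻]^2·[Cd²⁺] / (P(F₂)); log Q = -0.467.
E = E° − (0.0592/n) log Q = +3.29 − (0.0592/2)(-0.467) = +3.304 V.

+3.304 V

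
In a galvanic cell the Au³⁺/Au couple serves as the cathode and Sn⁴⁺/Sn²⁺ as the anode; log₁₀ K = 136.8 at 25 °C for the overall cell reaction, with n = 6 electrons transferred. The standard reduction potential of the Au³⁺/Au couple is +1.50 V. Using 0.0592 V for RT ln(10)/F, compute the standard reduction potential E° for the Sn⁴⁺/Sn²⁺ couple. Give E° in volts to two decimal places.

+0.15 V

E°cell = (0.0592/n)·log K = (0.0592/6)(136.8) = +1.350 V.
Since Au³⁺/Au is the cathode and Sn⁴⁺/Sn²⁺ the anode, E°cell = E°(Au³⁺/Au) − E°(Sn⁴⁺/Sn²⁺).
So E°(Sn⁴⁺/Sn²⁺) = E°(Au³⁺/Au) − E°cell = (+1.50) − (+1.350) = +0.15 V.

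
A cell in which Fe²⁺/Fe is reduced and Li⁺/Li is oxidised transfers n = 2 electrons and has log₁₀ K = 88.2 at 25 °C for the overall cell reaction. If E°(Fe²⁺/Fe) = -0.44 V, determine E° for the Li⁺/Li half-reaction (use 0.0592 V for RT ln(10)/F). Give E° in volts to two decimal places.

E°cell = (0.0592/n)·log K = (0.0592/2)(88.2) = +2.611 V.
Since Fe²⁺/Fe is the cathode and Li⁺/Li the anode, E°cell = E°(Fe²⁺/Fe) − E°(Li⁺/Li).
So E°(Li⁺/Li) = E°(Fe²⁺/Fe) − E°cell = (-0.44) − (+2.611) = -3.05 V.

-3.05 V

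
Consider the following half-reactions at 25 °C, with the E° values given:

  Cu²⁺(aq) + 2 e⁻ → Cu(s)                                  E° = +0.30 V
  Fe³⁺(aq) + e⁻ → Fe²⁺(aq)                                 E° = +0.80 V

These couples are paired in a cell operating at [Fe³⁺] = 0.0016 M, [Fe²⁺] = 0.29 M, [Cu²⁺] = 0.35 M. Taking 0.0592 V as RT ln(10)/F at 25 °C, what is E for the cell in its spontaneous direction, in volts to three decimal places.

Fe³⁺/Fe²⁺ is the cathode (higher E°), Cu²⁺/Cu the anode: E°cell = +0.80 − (+0.30) = +0.50 V, n = 2.
Overall: 2 Fe³⁺(aq) + Cu(s) → 2 Fe²⁺(aq) + Cu²⁺(aq)
Q = [Fe²⁺]^2·[Cu²⁺] / ([Fe³⁺]^2); log Q = 4.061.
E = E° − (0.0592/n) log Q = +0.50 − (0.0592/2)(4.061) = +0.380 V.

+0.380 V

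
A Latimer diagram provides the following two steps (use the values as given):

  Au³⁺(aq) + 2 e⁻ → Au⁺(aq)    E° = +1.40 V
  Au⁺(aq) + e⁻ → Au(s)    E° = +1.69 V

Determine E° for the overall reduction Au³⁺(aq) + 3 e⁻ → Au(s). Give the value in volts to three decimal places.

+1.497 V

Since ΔG° = −nFE° is additive over sequential reductions, n₃E°₃ = n₁E°₁ + n₂E°₂.
E°₃ = (2×+1.40 + 1×+1.69) / 3 = (+4.490) / 3 = +1.497 V.
Simply averaging or adding the two E° values would be wrong; the electron-weighted sum is required.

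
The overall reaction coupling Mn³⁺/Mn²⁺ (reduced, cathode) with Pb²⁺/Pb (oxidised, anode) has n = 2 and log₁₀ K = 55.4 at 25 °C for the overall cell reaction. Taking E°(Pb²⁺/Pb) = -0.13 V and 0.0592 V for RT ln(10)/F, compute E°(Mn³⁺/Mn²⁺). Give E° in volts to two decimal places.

E°cell = (0.0592/n)·log K = (0.0592/2)(55.4) = +1.640 V.
Since Mn³⁺/Mn²⁺ is the cathode and Pb²⁺/Pb the anode, E°cell = E°(Mn³⁺/Mn²⁺) − E°(Pb²⁺/Pb).
So E°(Mn³⁺/Mn²⁺) = E°cell + E°(Pb²⁺/Pb) = +1.640 + (-0.13) = +1.51 V.

+1.51 V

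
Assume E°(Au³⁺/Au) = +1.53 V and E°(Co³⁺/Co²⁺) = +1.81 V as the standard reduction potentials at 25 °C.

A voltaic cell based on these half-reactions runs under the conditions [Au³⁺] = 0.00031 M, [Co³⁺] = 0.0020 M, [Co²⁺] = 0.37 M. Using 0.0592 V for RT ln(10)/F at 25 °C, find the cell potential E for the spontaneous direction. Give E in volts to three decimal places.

+0.215 V

Co³⁺/Co²⁺ is the cathode (higher E°), Au³⁺/Au the anode: E°cell = +1.81 − (+1.53) = +0.28 V, n = 3.
Overall: 3 Co³⁺(aq) + Au(s) → 3 Co²⁺(aq) + Au³⁺(aq)
Q = [Co²⁺]^3·[Au³⁺] / ([Co³⁺]^3); log Q = 3.293.
E = E° − (0.0592/n) log Q = +0.28 − (0.0592/3)(3.293) = +0.215 V.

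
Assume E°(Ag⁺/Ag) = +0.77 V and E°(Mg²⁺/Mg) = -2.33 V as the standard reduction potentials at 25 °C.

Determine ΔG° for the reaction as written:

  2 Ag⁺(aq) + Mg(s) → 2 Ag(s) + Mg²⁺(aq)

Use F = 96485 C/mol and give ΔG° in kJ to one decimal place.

-598.2 kJ

As written, Ag⁺/Ag is reduced (cathode) and Mg²⁺/Mg is oxidised (anode), so E°cell = (+0.77) − (-2.33) = +3.10 V.
Balancing electrons gives n = 2.
ΔG° = −nFE° = −(2)(96485)(+3.10) = -598,207 J = -598.2 kJ.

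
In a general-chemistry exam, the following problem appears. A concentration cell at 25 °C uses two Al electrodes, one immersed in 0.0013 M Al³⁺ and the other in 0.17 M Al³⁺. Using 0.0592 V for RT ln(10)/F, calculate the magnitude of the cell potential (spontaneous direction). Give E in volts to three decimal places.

For a concentration cell E°cell = 0. The 0.17 M side is the cathode (reduction is favoured where [Al³⁺] is higher).
With n = 3, E = −(0.0592/3) log([Al³⁺]ₐₙ/[Al³⁺]꜀ₐₜ) = −(0.0592/3) log(0.0013/0.17) = −(0.0592/3)(-2.117) = +0.042 V.

+0.042 V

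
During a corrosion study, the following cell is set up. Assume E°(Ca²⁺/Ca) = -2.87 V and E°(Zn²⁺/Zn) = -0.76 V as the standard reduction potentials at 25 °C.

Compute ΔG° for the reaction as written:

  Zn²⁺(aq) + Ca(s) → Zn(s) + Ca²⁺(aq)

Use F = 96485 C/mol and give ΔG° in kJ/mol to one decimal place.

-407.2 kJ/mol

As written, Zn²⁺/Zn is reduced (cathode) and Ca²⁺/Ca is oxidised (anode), so E°cell = (-0.76) − (-2.87) = +2.11 V.
Balancing electrons gives n = 2.
ΔG° = −nFE° = −(2)(96485)(+2.11) = -407,167 J = -407.2 kJ/mol.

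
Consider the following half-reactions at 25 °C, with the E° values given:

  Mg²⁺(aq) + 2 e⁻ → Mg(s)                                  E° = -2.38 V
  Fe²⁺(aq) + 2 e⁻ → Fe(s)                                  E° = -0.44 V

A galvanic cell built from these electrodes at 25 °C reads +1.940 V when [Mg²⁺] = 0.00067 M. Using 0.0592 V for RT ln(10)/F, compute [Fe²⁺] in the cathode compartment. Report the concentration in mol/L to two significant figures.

Fe²⁺/Fe is the cathode, Mg²⁺/Mg the anode: E°cell = +1.94 V, n = 2.
Overall reaction: Fe²⁺(aq) + Mg(s) → Fe(s) + Mg²⁺(aq); Q = [Mg²⁺]^1/[Fe²⁺]^1.
From E = E° − (0.0592/n) log Q: log Q = (E° − E)·n/0.0592 = (+1.94 − (+1.940))·2/0.0592 = 0.0000.
So 1·log[Fe²⁺] = 1·log(0.00067) − log Q = -3.1739 − (0.0000) = -3.1739; [Fe²⁺] = 10^(-3.1739) ≈ 0.00067 M.

0.00067 M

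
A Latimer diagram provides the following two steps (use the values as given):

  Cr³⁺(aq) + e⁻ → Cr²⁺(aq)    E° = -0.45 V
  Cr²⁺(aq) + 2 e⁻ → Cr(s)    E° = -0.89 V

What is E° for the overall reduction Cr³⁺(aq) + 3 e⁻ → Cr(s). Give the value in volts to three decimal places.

Standard free energies of sequential steps add: ΔG°₃ = ΔG°₁ + ΔG°₂, so n₃E°₃ = n₁E°₁ + n₂E°₂.
E°₃ = (1×-0.45 + 2×-0.89) / 3 = (-2.230) / 3 = -0.743 V.

-0.743 V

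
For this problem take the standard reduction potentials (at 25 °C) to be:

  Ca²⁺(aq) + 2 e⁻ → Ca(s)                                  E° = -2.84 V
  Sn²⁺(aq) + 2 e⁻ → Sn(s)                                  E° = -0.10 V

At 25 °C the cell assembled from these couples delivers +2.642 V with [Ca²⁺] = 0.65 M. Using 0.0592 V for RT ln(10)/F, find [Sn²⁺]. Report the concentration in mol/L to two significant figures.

0.00032 M

Sn²⁺/Sn is the cathode, Ca²⁺/Ca the anode: E°cell = +2.74 V, n = 2.
Overall reaction: Sn²⁺(aq) + Ca(s) → Sn(s) + Ca²⁺(aq); Q = [Ca²⁺]^1/[Sn²⁺]^1.
From E = E° − (0.0592/n) log Q: log Q = (E° − E)·n/0.0592 = (+2.74 − (+2.642))·2/0.0592 = 3.3108.
So 1·log[Sn²⁺] = 1·log(0.65) − log Q = -0.1871 − (3.3108) = -3.4979; [Sn²⁺] = 10^(-3.4979) ≈ 0.00032 M.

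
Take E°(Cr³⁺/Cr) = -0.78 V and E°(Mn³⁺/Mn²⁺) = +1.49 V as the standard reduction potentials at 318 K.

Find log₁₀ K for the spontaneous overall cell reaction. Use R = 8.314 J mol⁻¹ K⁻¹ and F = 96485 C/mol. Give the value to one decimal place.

107.9

Cathode: Mn³⁺/Mn²⁺; anode: Cr³⁺/Cr. E°cell = (+1.49) − (-0.78) = +2.27 V, with n = 3.
ΔG° = −nFE° = −RT ln K, so ln K = nFE°/(RT) = (3)(96485)(+2.27) / ((8.314)(318)) = 248.525.
log₁₀ K = 248.525 / ln 10 = 107.9.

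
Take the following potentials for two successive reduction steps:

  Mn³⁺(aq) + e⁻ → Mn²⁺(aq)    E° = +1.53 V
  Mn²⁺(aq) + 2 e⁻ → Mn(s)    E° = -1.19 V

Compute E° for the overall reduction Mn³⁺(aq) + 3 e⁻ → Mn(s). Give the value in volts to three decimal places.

Adding the free-energy changes (−nFE°) of the two steps gives −n₃FE°₃ = −n₁FE°₁ − n₂FE°₂.
E°₃ = (1×+1.53 + 2×-1.19) / 3 = (-0.850) / 3 = -0.283 V.

-0.283 V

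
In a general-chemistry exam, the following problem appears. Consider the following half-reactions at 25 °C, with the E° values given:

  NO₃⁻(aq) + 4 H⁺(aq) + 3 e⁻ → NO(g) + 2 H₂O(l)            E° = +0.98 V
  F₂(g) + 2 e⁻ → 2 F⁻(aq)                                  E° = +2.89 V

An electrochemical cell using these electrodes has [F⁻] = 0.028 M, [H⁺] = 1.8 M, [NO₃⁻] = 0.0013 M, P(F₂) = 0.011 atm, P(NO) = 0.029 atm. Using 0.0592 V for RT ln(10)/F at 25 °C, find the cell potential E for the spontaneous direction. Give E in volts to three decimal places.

F₂/F⁻ is the cathode (higher E°), NO₃⁻/NO the anode: E°cell = +2.89 − (+0.98) = +1.91 V, n = 6.
Overall: 3 F₂(g) + 2 NO(g) + 4 H₂O(l) → 6 F⁻(aq) + 2 NO₃⁻(aq) + 8 H⁺(aq)
Q = [F⁻]^6·[NO₃⁻]^2·[H⁺]^8 / (P(F₂)^3·P(NO)^2); log Q = -4.096.
E = E° − (0.0592/n) log Q = +1.91 − (0.0592/6)(-4.096) = +1.950 V.

+1.950 V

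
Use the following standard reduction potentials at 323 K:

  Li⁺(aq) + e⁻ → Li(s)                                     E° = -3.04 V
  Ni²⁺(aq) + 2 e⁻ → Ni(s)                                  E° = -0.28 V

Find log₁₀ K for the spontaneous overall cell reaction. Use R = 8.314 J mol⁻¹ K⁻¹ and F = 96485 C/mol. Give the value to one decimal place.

Cathode: Ni²⁺/Ni; anode: Li⁺/Li. E°cell = (-0.28) − (-3.04) = +2.76 V, with n = 2.
ΔG° = −nFE° = −RT ln K, so ln K = nFE°/(RT) = (2)(96485)(+2.76) / ((8.314)(323)) = 198.329.
log₁₀ K = 198.329 / ln 10 = 86.1.

86.1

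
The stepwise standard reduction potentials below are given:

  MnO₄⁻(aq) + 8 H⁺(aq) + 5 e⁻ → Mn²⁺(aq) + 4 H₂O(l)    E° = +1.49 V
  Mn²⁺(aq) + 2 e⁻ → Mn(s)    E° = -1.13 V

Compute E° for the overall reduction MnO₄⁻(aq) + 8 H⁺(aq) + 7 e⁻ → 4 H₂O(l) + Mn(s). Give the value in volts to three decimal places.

+0.741 V

Adding the free-energy changes (−nFE°) of the two steps gives −n₃FE°₃ = −n₁FE°₁ − n₂FE°₂.
E°₃ = (5×+1.49 + 2×-1.13) / 7 = (+5.190) / 7 = +0.741 V.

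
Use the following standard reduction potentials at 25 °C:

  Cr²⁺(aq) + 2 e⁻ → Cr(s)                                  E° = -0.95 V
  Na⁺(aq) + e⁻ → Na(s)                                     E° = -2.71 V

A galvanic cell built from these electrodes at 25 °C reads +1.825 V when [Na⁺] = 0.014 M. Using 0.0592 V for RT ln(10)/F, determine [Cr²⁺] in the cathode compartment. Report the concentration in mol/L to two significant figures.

Cr²⁺/Cr is the cathode, Na⁺/Na the anode: E°cell = +1.76 V, n = 2.
Overall reaction: Cr²⁺(aq) + 2 Na(s) → Cr(s) + 2 Na⁺(aq); Q = [Na⁺]^2/[Cr²⁺]^1.
From E = E° − (0.0592/n) log Q: log Q = (E° − E)·n/0.0592 = (+1.76 − (+1.825))·2/0.0592 = -2.1959.
So 1·log[Cr²⁺] = 2·log(0.014) − log Q = -3.7077 − (-2.1959) = -1.5118; [Cr²⁺] = 10^(-1.5118) ≈ 0.031 M.

0.031 M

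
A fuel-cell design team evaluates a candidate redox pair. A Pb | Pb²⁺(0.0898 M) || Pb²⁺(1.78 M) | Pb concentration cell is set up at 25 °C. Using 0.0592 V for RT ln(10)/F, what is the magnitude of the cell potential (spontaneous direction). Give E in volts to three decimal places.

For a concentration cell E°cell = 0. The 1.78 M side is the cathode (reduction is favoured where [Pb²⁺] is higher).
With n = 2, E = −(0.0592/2) log([Pb²⁺]ₐₙ/[Pb²⁺]꜀ₐₜ) = −(0.0592/2) log(0.0898/1.78) = −(0.0592/2)(-1.297) = +0.038 V.

+0.038 V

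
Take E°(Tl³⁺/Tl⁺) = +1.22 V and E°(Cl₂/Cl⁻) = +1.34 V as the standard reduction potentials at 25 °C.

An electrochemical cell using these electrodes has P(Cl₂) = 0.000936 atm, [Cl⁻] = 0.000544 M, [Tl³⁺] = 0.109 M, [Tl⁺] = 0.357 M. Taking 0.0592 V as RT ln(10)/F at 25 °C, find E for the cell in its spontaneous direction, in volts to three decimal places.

+0.239 V

Cl₂/Cl⁻ is the cathode (higher E°), Tl³⁺/Tl⁺ the anode: E°cell = +1.34 − (+1.22) = +0.12 V, n = 2.
Overall: Cl₂(g) + Tl⁺(aq) → 2 Cl⁻(aq) + Tl³⁺(aq)
Q = [Cl⁻]^2·[Tl³⁺] / (P(Cl₂)·[Tl⁺]); log Q = -4.015.
E = E° − (0.0592/n) log Q = +0.12 − (0.0592/2)(-4.015) = +0.239 V.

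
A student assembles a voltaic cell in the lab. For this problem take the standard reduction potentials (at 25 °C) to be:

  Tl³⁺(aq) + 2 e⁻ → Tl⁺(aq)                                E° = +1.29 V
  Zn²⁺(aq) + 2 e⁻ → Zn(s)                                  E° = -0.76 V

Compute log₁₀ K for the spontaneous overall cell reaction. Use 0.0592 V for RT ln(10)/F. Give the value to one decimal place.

Cathode: Tl³⁺/Tl⁺; anode: Zn²⁺/Zn. E°cell = +2.05 V, n = 2.
log K = nE°cell / 0.0592 = (2)(+2.05) / 0.0592 = 69.3.

69.3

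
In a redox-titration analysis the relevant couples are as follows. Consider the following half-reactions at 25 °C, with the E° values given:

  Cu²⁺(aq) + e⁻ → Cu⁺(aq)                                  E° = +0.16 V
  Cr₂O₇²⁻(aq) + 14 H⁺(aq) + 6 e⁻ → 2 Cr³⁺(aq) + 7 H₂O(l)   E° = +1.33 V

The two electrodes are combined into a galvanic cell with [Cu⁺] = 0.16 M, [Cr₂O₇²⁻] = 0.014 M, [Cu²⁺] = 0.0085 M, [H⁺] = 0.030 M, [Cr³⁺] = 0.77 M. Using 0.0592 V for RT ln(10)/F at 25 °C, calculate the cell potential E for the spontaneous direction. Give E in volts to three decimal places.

+1.019 V

Cr₂O₇²⁻/Cr³⁺ is the cathode (higher E°), Cu²⁺/Cu⁺ the anode: E°cell = +1.33 − (+0.16) = +1.17 V, n = 6.
Overall: Cr₂O₇²⁻(aq) + 14 H⁺(aq) + 6 Cu⁺(aq) → 2 Cr³⁺(aq) + 7 H₂O(l) + 6 Cu²⁺(aq)
Q = [Cr³⁺]^2·[Cu²⁺]^6 / ([Cr₂O₇²⁻]·[H⁺]^14·[Cu⁺]^6); log Q = 15.299.
E = E° − (0.0592/n) log Q = +1.17 − (0.0592/6)(15.299) = +1.019 V.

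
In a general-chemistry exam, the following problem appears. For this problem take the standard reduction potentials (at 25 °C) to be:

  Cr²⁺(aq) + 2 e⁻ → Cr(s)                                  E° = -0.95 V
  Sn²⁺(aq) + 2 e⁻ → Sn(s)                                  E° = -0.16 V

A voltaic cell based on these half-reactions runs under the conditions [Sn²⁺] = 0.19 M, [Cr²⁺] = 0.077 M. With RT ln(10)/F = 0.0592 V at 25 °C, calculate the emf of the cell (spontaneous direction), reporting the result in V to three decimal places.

Sn²⁺/Sn is the cathode (higher E°), Cr²⁺/Cr the anode: E°cell = -0.16 − (-0.95) = +0.79 V, n = 2.
Overall: Sn²⁺(aq) + Cr(s) → Sn(s) + Cr²⁺(aq)
Q = [Cr²⁺] / ([Sn²⁺]); log Q = -0.392.
E = E° − (0.0592/n) log Q = +0.79 − (0.0592/2)(-0.392) = +0.802 V.

+0.802 V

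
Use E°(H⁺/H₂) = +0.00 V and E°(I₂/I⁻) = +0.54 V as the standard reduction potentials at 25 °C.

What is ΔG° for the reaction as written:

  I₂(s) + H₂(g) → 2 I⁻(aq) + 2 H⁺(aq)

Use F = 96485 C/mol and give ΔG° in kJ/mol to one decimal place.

-104.2 kJ/mol

As written, I₂/I⁻ is reduced (cathode) and H⁺/H₂ is oxidised (anode), so E°cell = (+0.54) − (+0.00) = +0.54 V.
Balancing electrons gives n = 2.
ΔG° = −nFE° = −(2)(96485)(+0.54) = -104,204 J = -104.2 kJ/mol.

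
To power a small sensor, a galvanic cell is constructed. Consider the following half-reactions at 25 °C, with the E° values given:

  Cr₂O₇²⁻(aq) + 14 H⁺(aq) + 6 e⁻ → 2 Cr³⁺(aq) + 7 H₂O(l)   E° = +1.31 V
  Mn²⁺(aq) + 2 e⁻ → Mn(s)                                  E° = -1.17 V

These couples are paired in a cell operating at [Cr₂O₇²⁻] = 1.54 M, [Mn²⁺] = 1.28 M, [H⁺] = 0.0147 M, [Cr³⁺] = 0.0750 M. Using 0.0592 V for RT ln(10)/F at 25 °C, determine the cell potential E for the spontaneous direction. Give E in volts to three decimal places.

Cr₂O₇²⁻/Cr³⁺ is the cathode (higher E°), Mn²⁺/Mn the anode: E°cell = +1.31 − (-1.17) = +2.48 V, n = 6.
Overall: Cr₂O₇²⁻(aq) + 14 H⁺(aq) + 3 Mn(s) → 2 Cr³⁺(aq) + 7 H₂O(l) + 3 Mn²⁺(aq)
Q = [Cr³⁺]^2·[Mn²⁺]^3 / ([Cr₂O₇²⁻]·[H⁺]^14); log Q = 23.542.
E = E° − (0.0592/n) log Q = +2.48 − (0.0592/6)(23.542) = +2.248 V.

+2.248 V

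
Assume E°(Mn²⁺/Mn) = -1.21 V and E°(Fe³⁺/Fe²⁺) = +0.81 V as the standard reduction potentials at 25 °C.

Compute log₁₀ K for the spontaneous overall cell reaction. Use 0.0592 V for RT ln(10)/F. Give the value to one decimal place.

68.2

Cathode: Fe³⁺/Fe²⁺; anode: Mn²⁺/Mn. E°cell = +2.02 V, n = 2.
log K = nE°cell / 0.0592 = (2)(+2.02) / 0.0592 = 68.2.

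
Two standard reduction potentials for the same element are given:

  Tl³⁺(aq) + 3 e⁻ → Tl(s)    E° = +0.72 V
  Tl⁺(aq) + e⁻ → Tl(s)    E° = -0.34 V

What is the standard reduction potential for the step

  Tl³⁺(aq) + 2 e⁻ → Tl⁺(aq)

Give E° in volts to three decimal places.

Sequential free energies add, so n₃E°₃ = n₁E°₁ + n₂E°₂.
With n₃ = 3, and the known step contributing 1×(-0.34) V, the unknown satisfies 2·E° = 3×(+0.72) − 1×(-0.34) = +2.500.
E° = +2.500 / 2 = +1.250 V.

+1.250 V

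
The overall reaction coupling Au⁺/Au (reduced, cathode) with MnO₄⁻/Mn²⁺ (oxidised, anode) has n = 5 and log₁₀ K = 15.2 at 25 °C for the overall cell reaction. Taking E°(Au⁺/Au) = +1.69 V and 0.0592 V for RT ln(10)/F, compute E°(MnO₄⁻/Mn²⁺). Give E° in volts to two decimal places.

+1.51 V

E°cell = (0.0592/n)·log K = (0.0592/5)(15.2) = +0.180 V.
Since Au⁺/Au is the cathode and MnO₄⁻/Mn²⁺ the anode, E°cell = E°(Au⁺/Au) − E°(MnO₄⁻/Mn²⁺).
So E°(MnO₄⁻/Mn²⁺) = E°(Au⁺/Au) − E°cell = (+1.69) − (+0.180) = +1.51 V.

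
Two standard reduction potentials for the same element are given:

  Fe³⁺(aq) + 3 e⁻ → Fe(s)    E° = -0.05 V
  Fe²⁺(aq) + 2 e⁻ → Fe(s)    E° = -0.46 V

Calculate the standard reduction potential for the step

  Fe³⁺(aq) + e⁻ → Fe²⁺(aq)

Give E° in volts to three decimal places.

Sequential free energies add, so n₃E°₃ = n₁E°₁ + n₂E°₂.
With n₃ = 3, and the known step contributing 2×(-0.46) V, the unknown satisfies 1·E° = 3×(-0.05) − 2×(-0.46) = +0.770.
E° = +0.770 / 1 = +0.770 V.

+0.770 V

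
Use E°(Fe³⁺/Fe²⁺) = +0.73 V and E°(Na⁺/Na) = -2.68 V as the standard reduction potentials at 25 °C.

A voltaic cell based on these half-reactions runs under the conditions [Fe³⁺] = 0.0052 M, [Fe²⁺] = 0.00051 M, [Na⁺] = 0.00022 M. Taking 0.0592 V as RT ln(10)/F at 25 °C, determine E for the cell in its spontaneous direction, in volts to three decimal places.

+3.686 V

Fe³⁺/Fe²⁺ is the cathode (higher E°), Na⁺/Na the anode: E°cell = +0.73 − (-2.68) = +3.41 V, n = 1.
Overall: Fe³⁺(aq) + Na(s) → Fe²⁺(aq) + Na⁺(aq)
Q = [Fe²⁺]·[Na⁺] / ([Fe³⁺]); log Q = -4.666.
E = E° − (0.0592/n) log Q = +3.41 − (0.0592/1)(-4.666) = +3.686 V.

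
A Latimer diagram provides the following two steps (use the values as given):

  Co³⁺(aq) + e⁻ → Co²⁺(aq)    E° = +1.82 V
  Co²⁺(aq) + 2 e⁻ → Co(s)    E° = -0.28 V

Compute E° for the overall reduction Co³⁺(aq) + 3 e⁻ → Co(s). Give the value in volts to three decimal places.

+0.420 V

Since ΔG° = −nFE° is additive over sequential reductions, n₃E°₃ = n₁E°₁ + n₂E°₂.
E°₃ = (1×+1.82 + 2×-0.28) / 3 = (+1.260) / 3 = +0.420 V.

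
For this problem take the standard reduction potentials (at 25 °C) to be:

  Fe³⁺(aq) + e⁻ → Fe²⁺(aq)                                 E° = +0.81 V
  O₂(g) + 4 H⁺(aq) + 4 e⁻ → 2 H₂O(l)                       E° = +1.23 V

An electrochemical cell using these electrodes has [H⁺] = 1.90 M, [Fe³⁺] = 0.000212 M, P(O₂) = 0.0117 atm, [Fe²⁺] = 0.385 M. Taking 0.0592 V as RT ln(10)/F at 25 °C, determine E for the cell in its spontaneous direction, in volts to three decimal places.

O₂/H₂O is the cathode (higher E°), Fe³⁺/Fe²⁺ the anode: E°cell = +1.23 − (+0.81) = +0.42 V, n = 4.
Overall: O₂(g) + 4 H⁺(aq) + 4 Fe²⁺(aq) → 2 H₂O(l) + 4 Fe³⁺(aq)
Q = [Fe³⁺]^4 / (P(O₂)·[H⁺]^4·[Fe²⁺]^4); log Q = -12.220.
E = E° − (0.0592/n) log Q = +0.42 − (0.0592/4)(-12.220) = +0.601 V.

+0.601 V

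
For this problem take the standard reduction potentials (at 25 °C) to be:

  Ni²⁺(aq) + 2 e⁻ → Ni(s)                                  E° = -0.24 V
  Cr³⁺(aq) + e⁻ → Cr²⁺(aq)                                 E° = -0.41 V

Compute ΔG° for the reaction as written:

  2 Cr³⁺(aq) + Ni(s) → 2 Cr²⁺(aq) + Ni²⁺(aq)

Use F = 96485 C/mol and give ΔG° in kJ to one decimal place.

As written, Cr³⁺/Cr²⁺ is reduced (cathode) and Ni²⁺/Ni is oxidised (anode), so E°cell = (-0.41) − (-0.24) = -0.17 V.
Balancing electrons gives n = 2.
ΔG° = −nFE° = −(2)(96485)(-0.17) = 32,805 J = +32.8 kJ.

+32.8 kJ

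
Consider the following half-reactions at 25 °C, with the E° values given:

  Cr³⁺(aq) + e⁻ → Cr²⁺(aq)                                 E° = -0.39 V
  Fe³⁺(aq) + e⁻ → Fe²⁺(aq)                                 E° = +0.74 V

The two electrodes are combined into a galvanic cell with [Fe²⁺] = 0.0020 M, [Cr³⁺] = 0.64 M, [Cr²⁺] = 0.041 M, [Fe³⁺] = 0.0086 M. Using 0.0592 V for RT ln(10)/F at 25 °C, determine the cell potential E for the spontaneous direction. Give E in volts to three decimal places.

+1.097 V

Fe³⁺/Fe²⁺ is the cathode (higher E°), Cr³⁺/Cr²⁺ the anode: E°cell = +0.74 − (-0.39) = +1.13 V, n = 1.
Overall: Fe³⁺(aq) + Cr²⁺(aq) → Fe²⁺(aq) + Cr³⁺(aq)
Q = [Fe²⁺]·[Cr³⁺] / ([Fe³⁺]·[Cr²⁺]); log Q = 0.560.
E = E° − (0.0592/n) log Q = +1.13 − (0.0592/1)(0.560) = +1.097 V.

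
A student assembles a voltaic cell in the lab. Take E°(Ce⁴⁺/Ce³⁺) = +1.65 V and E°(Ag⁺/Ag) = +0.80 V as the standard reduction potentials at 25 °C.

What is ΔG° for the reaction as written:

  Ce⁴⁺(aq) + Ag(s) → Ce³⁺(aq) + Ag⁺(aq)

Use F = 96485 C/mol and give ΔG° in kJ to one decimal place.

-82.0 kJ

As written, Ce⁴⁺/Ce³⁺ is reduced (cathode) and Ag⁺/Ag is oxidised (anode), so E°cell = (+1.65) − (+0.80) = +0.85 V.
Balancing electrons gives n = 1.
ΔG° = −nFE° = −(1)(96485)(+0.85) = -82,012 J = -82.0 kJ.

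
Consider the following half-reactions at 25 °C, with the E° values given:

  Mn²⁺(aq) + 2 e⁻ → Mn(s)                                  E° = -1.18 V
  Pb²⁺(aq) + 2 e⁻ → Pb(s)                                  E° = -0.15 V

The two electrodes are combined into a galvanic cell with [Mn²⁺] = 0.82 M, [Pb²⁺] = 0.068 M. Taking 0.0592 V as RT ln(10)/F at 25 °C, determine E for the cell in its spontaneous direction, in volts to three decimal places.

Pb²⁺/Pb is the cathode (higher E°), Mn²⁺/Mn the anode: E°cell = -0.15 − (-1.18) = +1.03 V, n = 2.
Overall: Pb²⁺(aq) + Mn(s) → Pb(s) + Mn²⁺(aq)
Q = [Mn²⁺] / ([Pb²⁺]); log Q = 1.081.
E = E° − (0.0592/n) log Q = +1.03 − (0.0592/2)(1.081) = +0.998 V.

+0.998 V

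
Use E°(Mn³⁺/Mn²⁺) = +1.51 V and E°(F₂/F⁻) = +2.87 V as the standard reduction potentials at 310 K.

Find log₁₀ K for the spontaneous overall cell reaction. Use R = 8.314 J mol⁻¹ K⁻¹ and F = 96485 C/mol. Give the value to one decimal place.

44.2

Cathode: F₂/F⁻; anode: Mn³⁺/Mn²⁺. E°cell = (+2.87) − (+1.51) = +1.36 V, with n = 2.
ΔG° = −nFE° = −RT ln K, so ln K = nFE°/(RT) = (2)(96485)(+1.36) / ((8.314)(310)) = 101.826.
log₁₀ K = 101.826 / ln 10 = 44.2.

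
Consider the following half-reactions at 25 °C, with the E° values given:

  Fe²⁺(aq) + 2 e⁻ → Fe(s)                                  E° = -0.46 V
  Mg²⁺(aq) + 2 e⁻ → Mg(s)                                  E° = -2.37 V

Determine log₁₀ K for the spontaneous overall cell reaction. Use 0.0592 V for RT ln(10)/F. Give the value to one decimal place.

Cathode: Fe²⁺/Fe; anode: Mg²⁺/Mg. E°cell = +1.91 V, n = 2.
log K = nE°cell / 0.0592 = (2)(+1.91) / 0.0592 = 64.5.

64.5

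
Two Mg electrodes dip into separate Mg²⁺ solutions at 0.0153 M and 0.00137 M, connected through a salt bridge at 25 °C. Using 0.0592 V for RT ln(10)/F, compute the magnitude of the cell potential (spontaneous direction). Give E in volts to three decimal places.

For a concentration cell E°cell = 0. The 0.0153 M side is the cathode (reduction is favoured where [Mg²⁺] is higher).
With n = 2, E = −(0.0592/2) log([Mg²⁺]ₐₙ/[Mg²⁺]꜀ₐₜ) = −(0.0592/2) log(0.00137/0.0153) = −(0.0592/2)(-1.048) = +0.031 V.

+0.031 V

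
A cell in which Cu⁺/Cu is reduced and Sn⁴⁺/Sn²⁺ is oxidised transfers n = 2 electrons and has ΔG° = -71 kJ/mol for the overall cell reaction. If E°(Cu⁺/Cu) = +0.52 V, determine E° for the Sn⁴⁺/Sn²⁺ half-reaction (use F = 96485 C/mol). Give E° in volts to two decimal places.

E°cell = −ΔG°/(nF) = −(-71×10³)/((2)(96485)) = +0.368 V.
Since Cu⁺/Cu is the cathode and Sn⁴⁺/Sn²⁺ the anode, E°cell = E°(Cu⁺/Cu) − E°(Sn⁴⁺/Sn²⁺).
So E°(Sn⁴⁺/Sn²⁺) = E°(Cu⁺/Cu) − E°cell = (+0.52) − (+0.368) = +0.15 V.

+0.15 V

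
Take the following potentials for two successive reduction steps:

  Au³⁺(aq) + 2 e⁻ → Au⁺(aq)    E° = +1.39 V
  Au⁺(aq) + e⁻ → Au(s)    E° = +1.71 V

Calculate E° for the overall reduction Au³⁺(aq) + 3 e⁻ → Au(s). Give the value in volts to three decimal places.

Standard free energies of sequential steps add: ΔG°₃ = ΔG°₁ + ΔG°₂, so n₃E°₃ = n₁E°₁ + n₂E°₂.
E°₃ = (2×+1.39 + 1×+1.71) / 3 = (+4.490) / 3 = +1.497 V.

+1.497 V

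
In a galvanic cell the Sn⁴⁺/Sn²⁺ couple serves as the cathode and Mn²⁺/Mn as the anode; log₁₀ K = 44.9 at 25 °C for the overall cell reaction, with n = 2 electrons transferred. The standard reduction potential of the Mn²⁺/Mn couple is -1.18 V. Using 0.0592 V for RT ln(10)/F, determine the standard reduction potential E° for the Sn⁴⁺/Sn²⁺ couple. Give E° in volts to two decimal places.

E°cell = (0.0592/n)·log K = (0.0592/2)(44.9) = +1.329 V.
Since Sn⁴⁺/Sn²⁺ is the cathode and Mn²⁺/Mn the anode, E°cell = E°(Sn⁴⁺/Sn²⁺) − E°(Mn²⁺/Mn).
So E°(Sn⁴⁺/Sn²⁺) = E°cell + E°(Mn²⁺/Mn) = +1.329 + (-1.18) = +0.15 V.

+0.15 V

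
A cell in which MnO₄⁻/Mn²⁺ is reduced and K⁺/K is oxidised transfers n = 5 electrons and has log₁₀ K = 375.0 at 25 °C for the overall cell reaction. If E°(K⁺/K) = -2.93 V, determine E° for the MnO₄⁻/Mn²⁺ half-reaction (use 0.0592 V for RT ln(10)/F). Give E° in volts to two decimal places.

E°cell = (0.0592/n)·log K = (0.0592/5)(375.0) = +4.440 V.
Since MnO₄⁻/Mn²⁺ is the cathode and K⁺/K the anode, E°cell = E°(MnO₄⁻/Mn²⁺) − E°(K⁺/K).
So E°(MnO₄⁻/Mn²⁺) = E°cell + E°(K⁺/K) = +4.440 + (-2.93) = +1.51 V.

+1.51 V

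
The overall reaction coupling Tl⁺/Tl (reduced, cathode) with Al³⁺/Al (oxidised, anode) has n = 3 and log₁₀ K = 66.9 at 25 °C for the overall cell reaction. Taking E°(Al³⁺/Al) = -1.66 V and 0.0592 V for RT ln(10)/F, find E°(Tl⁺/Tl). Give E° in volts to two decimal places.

E°cell = (0.0592/n)·log K = (0.0592/3)(66.9) = +1.320 V.
Since Tl⁺/Tl is the cathode and Al³⁺/Al the anode, E°cell = E°(Tl⁺/Tl) − E°(Al³⁺/Al).
So E°(Tl⁺/Tl) = E°cell + E°(Al³⁺/Al) = +1.320 + (-1.66) = -0.34 V.

-0.34 V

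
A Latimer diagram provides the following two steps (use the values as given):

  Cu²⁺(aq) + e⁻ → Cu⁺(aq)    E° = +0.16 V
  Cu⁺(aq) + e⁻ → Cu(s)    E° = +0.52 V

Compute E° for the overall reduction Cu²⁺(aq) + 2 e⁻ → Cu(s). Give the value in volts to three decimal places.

Since ΔG° = −nFE° is additive over sequential reductions, n₃E°₃ = n₁E°₁ + n₂E°₂.
E°₃ = (1×+0.16 + 1×+0.52) / 2 = (+0.680) / 2 = +0.340 V.

+0.340 V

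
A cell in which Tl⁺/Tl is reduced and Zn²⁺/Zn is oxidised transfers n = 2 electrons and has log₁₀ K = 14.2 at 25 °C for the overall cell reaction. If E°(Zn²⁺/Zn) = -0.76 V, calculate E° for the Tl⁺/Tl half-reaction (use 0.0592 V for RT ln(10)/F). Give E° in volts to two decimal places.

E°cell = (0.0592/n)·log K = (0.0592/2)(14.2) = +0.420 V.
Since Tl⁺/Tl is the cathode and Zn²⁺/Zn the anode, E°cell = E°(Tl⁺/Tl) − E°(Zn²⁺/Zn).
So E°(Tl⁺/Tl) = E°cell + E°(Zn²⁺/Zn) = +0.420 + (-0.76) = -0.34 V.

-0.34 V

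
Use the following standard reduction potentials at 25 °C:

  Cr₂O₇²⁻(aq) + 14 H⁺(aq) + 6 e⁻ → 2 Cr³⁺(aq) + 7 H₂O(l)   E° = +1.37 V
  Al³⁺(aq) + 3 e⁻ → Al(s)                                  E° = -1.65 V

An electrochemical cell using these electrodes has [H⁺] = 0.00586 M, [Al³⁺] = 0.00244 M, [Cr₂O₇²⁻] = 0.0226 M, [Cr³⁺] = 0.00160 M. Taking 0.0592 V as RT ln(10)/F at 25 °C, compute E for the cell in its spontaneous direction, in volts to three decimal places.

+2.802 V

Cr₂O₇²⁻/Cr³⁺ is the cathode (higher E°), Al³⁺/Al the anode: E°cell = +1.37 − (-1.65) = +3.02 V, n = 6.
Overall: Cr₂O₇²⁻(aq) + 14 H⁺(aq) + 2 Al(s) → 2 Cr³⁺(aq) + 7 H₂O(l) + 2 Al³⁺(aq)
Q = [Cr³⁺]^2·[Al³⁺]^2 / ([Cr₂O₇²⁻]·[H⁺]^14); log Q = 22.078.
E = E° − (0.0592/n) log Q = +3.02 − (0.0592/6)(22.078) = +2.802 V.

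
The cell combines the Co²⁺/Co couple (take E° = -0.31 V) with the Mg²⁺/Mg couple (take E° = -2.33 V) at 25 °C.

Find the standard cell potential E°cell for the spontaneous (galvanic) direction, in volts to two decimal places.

The Co²⁺/Co couple has the higher reduction potential, so it is the cathode; Mg²⁺/Mg is oxidised at the anode.
E°cell = E°(cathode) − E°(anode) = (-0.31) − (-2.33) = +2.02 V.
Since E°cell > 0, the reaction is spontaneous under standard conditions.

+2.02 V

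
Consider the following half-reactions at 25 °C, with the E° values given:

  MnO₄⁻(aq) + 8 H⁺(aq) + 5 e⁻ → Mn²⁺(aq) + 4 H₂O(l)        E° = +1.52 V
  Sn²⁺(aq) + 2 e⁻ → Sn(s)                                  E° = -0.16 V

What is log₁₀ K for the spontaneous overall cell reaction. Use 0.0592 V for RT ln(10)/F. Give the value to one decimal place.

Cathode: MnO₄⁻/Mn²⁺; anode: Sn²⁺/Sn. E°cell = +1.68 V, n = 10.
log K = nE°cell / 0.0592 = (10)(+1.68) / 0.0592 = 283.8.

283.8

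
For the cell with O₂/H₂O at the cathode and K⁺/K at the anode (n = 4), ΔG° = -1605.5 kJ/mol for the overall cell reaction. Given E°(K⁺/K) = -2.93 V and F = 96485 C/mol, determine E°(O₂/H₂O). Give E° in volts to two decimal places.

E°cell = −ΔG°/(nF) = −(-1605.5×10³)/((4)(96485)) = +4.160 V.
Since O₂/H₂O is the cathode and K⁺/K the anode, E°cell = E°(O₂/H₂O) − E°(K⁺/K).
So E°(O₂/H₂O) = E°cell + E°(K⁺/K) = +4.160 + (-2.93) = +1.23 V.

+1.23 V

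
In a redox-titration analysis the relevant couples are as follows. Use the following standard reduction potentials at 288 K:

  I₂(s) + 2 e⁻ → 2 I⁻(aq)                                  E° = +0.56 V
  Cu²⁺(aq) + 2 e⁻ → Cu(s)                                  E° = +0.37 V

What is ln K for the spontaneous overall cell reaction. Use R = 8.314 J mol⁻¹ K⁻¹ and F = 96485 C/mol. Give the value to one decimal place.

15.3

Cathode: I₂/I⁻; anode: Cu²⁺/Cu. E°cell = (+0.56) − (+0.37) = +0.19 V, with n = 2.
ΔG° = −nFE° = −RT ln K, so ln K = nFE°/(RT) = (2)(96485)(+0.19) / ((8.314)(288)) = 15.312.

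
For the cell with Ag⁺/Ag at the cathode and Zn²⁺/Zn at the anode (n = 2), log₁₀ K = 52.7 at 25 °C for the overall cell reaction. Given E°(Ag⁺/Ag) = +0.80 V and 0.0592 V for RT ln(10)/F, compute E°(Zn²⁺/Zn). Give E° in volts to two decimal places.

-0.76 V

E°cell = (0.0592/n)·log K = (0.0592/2)(52.7) = +1.560 V.
Since Ag⁺/Ag is the cathode and Zn²⁺/Zn the anode, E°cell = E°(Ag⁺/Ag) − E°(Zn²⁺/Zn).
So E°(Zn²⁺/Zn) = E°(Ag⁺/Ag) − E°cell = (+0.80) − (+1.560) = -0.76 V.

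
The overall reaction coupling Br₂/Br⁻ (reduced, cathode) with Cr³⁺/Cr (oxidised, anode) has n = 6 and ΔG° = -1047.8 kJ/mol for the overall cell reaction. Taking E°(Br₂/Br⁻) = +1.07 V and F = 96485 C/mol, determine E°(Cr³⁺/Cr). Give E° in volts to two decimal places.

E°cell = −ΔG°/(nF) = −(-1047.8×10³)/((6)(96485)) = +1.810 V.
Since Br₂/Br⁻ is the cathode and Cr³⁺/Cr the anode, E°cell = E°(Br₂/Br⁻) − E°(Cr³⁺/Cr).
So E°(Cr³⁺/Cr) = E°(Br₂/Br⁻) − E°cell = (+1.07) − (+1.810) = -0.74 V.

-0.74 V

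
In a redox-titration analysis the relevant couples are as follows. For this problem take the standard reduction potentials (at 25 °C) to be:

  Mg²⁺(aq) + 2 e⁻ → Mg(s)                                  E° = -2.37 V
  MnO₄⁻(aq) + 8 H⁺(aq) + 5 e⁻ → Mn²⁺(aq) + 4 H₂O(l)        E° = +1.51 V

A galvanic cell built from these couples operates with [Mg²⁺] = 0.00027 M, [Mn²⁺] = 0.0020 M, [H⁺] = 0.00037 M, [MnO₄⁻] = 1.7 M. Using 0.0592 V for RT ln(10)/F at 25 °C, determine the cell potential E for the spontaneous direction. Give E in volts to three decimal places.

MnO₄⁻/Mn²⁺ is the cathode (higher E°), Mg²⁺/Mg the anode: E°cell = +1.51 − (-2.37) = +3.88 V, n = 10.
Overall: 2 MnO₄⁻(aq) + 16 H⁺(aq) + 5 Mg(s) → 2 Mn²⁺(aq) + 8 H₂O(l) + 5 Mg²⁺(aq)
Q = [Mn²⁺]^2·[Mg²⁺]^5 / ([MnO₄⁻]^2·[H⁺]^16); log Q = 31.207.
E = E° − (0.0592/n) log Q = +3.88 − (0.0592/10)(31.207) = +3.695 V.

+3.695 V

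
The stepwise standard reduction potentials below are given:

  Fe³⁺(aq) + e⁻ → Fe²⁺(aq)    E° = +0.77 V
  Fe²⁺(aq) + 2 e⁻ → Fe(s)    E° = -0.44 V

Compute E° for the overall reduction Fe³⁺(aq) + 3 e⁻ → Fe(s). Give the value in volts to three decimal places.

Since ΔG° = −nFE° is additive over sequential reductions, n₃E°₃ = n₁E°₁ + n₂E°₂.
E°₃ = (1×+0.77 + 2×-0.44) / 3 = (-0.110) / 3 = -0.037 V.

-0.037 V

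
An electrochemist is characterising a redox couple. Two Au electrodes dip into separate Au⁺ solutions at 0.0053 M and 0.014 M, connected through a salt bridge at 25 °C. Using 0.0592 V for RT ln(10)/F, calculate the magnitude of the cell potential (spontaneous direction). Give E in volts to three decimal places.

+0.025 V

For a concentration cell E°cell = 0. The 0.014 M side is the cathode (reduction is favoured where [Au⁺] is higher).
With n = 1, E = −(0.0592/1) log([Au⁺]ₐₙ/[Au⁺]꜀ₐₜ) = −(0.0592/1) log(0.0053/0.014) = −(0.0592/1)(-0.422) = +0.025 V.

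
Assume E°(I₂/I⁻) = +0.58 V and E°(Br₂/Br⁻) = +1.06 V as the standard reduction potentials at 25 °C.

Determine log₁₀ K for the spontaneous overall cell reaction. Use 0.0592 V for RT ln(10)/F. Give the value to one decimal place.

Cathode: Br₂/Br⁻; anode: I₂/I⁻. E°cell = +0.48 V, n = 2.
log K = nE°cell / 0.0592 = (2)(+0.48) / 0.0592 = 16.2.

16.2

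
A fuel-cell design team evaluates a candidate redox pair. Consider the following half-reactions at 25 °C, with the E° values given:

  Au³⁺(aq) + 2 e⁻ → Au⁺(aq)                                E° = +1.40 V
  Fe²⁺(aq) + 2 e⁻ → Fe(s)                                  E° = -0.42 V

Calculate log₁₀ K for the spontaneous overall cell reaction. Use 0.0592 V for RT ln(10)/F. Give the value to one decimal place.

61.5

Cathode: Au³⁺/Au⁺; anode: Fe²⁺/Fe. E°cell = +1.82 V, n = 2.
log K = nE°cell / 0.0592 = (2)(+1.82) / 0.0592 = 61.5.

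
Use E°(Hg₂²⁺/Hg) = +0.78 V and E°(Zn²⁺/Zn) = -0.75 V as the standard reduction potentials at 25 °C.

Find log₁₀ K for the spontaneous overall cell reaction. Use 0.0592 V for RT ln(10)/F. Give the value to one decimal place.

51.7

Cathode: Hg₂²⁺/Hg; anode: Zn²⁺/Zn. E°cell = +1.53 V, n = 2.
log K = nE°cell / 0.0592 = (2)(+1.53) / 0.0592 = 51.7.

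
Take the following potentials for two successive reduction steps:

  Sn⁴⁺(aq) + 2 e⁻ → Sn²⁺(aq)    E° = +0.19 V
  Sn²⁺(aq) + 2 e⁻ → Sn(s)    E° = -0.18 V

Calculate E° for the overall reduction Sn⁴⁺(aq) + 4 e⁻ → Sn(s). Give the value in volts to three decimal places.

+0.005 V

Adding the free-energy changes (−nFE°) of the two steps gives −n₃FE°₃ = −n₁FE°₁ − n₂FE°₂.
E°₃ = (2×+0.19 + 2×-0.18) / 4 = (+0.020) / 4 = +0.005 V.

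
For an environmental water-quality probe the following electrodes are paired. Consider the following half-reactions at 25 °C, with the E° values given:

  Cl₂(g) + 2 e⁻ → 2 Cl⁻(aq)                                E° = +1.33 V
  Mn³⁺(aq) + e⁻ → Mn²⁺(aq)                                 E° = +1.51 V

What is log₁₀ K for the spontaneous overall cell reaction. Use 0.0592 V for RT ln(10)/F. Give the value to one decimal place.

6.1

Cathode: Mn³⁺/Mn²⁺; anode: Cl₂/Cl⁻. E°cell = +0.18 V, n = 2.
log K = nE°cell / 0.0592 = (2)(+0.18) / 0.0592 = 6.1.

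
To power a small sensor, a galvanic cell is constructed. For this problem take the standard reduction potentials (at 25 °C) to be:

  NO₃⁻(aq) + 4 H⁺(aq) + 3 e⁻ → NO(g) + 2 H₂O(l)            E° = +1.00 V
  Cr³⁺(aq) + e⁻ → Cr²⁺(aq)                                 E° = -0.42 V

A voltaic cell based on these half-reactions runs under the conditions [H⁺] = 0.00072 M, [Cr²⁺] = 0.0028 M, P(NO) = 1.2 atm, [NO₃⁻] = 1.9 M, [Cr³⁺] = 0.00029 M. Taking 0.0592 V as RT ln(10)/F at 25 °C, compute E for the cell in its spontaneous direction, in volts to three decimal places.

+1.234 V

NO₃⁻/NO is the cathode (higher E°), Cr³⁺/Cr²⁺ the anode: E°cell = +1.00 − (-0.42) = +1.42 V, n = 3.
Overall: NO₃⁻(aq) + 4 H⁺(aq) + 3 Cr²⁺(aq) → NO(g) + 2 H₂O(l) + 3 Cr³⁺(aq)
Q = P(NO)·[Cr³⁺]^3 / ([NO₃⁻]·[H⁺]^4·[Cr²⁺]^3); log Q = 9.417.
E = E° − (0.0592/n) log Q = +1.42 − (0.0592/3)(9.417) = +1.234 V.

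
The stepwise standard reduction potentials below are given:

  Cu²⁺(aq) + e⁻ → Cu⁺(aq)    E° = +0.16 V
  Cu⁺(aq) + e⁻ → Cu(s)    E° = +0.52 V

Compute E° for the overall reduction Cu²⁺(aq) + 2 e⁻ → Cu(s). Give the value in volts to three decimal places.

Adding the free-energy changes (−nFE°) of the two steps gives −n₃FE°₃ = −n₁FE°₁ − n₂FE°₂.
E°₃ = (1×+0.16 + 1×+0.52) / 2 = (+0.680) / 2 = +0.340 V.

+0.340 V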